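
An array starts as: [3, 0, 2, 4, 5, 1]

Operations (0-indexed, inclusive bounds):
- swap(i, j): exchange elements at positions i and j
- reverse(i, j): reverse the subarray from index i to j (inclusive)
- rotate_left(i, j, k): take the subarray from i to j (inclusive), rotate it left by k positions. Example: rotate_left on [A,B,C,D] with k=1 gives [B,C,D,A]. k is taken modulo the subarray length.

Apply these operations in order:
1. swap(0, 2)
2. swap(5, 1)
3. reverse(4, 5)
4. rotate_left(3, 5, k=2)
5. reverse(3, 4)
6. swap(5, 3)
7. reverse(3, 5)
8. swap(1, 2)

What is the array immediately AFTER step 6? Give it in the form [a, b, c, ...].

Answer: [2, 1, 3, 0, 5, 4]

Derivation:
After 1 (swap(0, 2)): [2, 0, 3, 4, 5, 1]
After 2 (swap(5, 1)): [2, 1, 3, 4, 5, 0]
After 3 (reverse(4, 5)): [2, 1, 3, 4, 0, 5]
After 4 (rotate_left(3, 5, k=2)): [2, 1, 3, 5, 4, 0]
After 5 (reverse(3, 4)): [2, 1, 3, 4, 5, 0]
After 6 (swap(5, 3)): [2, 1, 3, 0, 5, 4]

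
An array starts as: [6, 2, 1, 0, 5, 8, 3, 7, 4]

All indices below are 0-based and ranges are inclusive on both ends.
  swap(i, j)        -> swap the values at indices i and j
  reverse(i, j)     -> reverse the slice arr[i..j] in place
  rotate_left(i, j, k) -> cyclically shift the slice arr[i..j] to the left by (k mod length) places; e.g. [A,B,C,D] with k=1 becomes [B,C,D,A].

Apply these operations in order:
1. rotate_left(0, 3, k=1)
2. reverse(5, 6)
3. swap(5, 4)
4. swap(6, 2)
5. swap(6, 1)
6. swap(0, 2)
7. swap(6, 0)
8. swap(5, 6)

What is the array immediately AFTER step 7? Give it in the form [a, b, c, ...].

Answer: [1, 0, 2, 6, 3, 5, 8, 7, 4]

Derivation:
After 1 (rotate_left(0, 3, k=1)): [2, 1, 0, 6, 5, 8, 3, 7, 4]
After 2 (reverse(5, 6)): [2, 1, 0, 6, 5, 3, 8, 7, 4]
After 3 (swap(5, 4)): [2, 1, 0, 6, 3, 5, 8, 7, 4]
After 4 (swap(6, 2)): [2, 1, 8, 6, 3, 5, 0, 7, 4]
After 5 (swap(6, 1)): [2, 0, 8, 6, 3, 5, 1, 7, 4]
After 6 (swap(0, 2)): [8, 0, 2, 6, 3, 5, 1, 7, 4]
After 7 (swap(6, 0)): [1, 0, 2, 6, 3, 5, 8, 7, 4]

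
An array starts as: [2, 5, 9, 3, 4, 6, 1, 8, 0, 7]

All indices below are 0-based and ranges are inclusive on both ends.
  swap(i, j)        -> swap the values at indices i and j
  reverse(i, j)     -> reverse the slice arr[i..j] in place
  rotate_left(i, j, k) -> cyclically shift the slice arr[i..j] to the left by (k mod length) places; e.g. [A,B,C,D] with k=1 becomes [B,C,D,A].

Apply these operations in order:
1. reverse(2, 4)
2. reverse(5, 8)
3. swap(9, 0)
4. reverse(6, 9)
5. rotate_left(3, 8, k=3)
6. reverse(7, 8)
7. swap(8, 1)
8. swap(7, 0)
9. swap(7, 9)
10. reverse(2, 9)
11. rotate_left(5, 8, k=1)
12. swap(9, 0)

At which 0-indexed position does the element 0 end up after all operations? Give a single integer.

Answer: 9

Derivation:
After 1 (reverse(2, 4)): [2, 5, 4, 3, 9, 6, 1, 8, 0, 7]
After 2 (reverse(5, 8)): [2, 5, 4, 3, 9, 0, 8, 1, 6, 7]
After 3 (swap(9, 0)): [7, 5, 4, 3, 9, 0, 8, 1, 6, 2]
After 4 (reverse(6, 9)): [7, 5, 4, 3, 9, 0, 2, 6, 1, 8]
After 5 (rotate_left(3, 8, k=3)): [7, 5, 4, 2, 6, 1, 3, 9, 0, 8]
After 6 (reverse(7, 8)): [7, 5, 4, 2, 6, 1, 3, 0, 9, 8]
After 7 (swap(8, 1)): [7, 9, 4, 2, 6, 1, 3, 0, 5, 8]
After 8 (swap(7, 0)): [0, 9, 4, 2, 6, 1, 3, 7, 5, 8]
After 9 (swap(7, 9)): [0, 9, 4, 2, 6, 1, 3, 8, 5, 7]
After 10 (reverse(2, 9)): [0, 9, 7, 5, 8, 3, 1, 6, 2, 4]
After 11 (rotate_left(5, 8, k=1)): [0, 9, 7, 5, 8, 1, 6, 2, 3, 4]
After 12 (swap(9, 0)): [4, 9, 7, 5, 8, 1, 6, 2, 3, 0]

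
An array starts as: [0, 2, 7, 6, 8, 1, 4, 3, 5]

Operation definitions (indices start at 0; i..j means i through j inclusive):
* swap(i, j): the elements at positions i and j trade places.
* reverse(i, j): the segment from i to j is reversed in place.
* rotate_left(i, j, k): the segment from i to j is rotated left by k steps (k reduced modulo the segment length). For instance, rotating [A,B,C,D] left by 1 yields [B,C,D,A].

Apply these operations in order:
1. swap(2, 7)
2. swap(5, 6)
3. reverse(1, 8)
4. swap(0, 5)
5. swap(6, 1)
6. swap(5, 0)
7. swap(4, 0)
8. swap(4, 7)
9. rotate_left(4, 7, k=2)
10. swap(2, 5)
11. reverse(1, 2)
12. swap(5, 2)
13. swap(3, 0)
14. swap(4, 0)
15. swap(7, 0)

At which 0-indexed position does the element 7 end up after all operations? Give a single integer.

Answer: 2

Derivation:
After 1 (swap(2, 7)): [0, 2, 3, 6, 8, 1, 4, 7, 5]
After 2 (swap(5, 6)): [0, 2, 3, 6, 8, 4, 1, 7, 5]
After 3 (reverse(1, 8)): [0, 5, 7, 1, 4, 8, 6, 3, 2]
After 4 (swap(0, 5)): [8, 5, 7, 1, 4, 0, 6, 3, 2]
After 5 (swap(6, 1)): [8, 6, 7, 1, 4, 0, 5, 3, 2]
After 6 (swap(5, 0)): [0, 6, 7, 1, 4, 8, 5, 3, 2]
After 7 (swap(4, 0)): [4, 6, 7, 1, 0, 8, 5, 3, 2]
After 8 (swap(4, 7)): [4, 6, 7, 1, 3, 8, 5, 0, 2]
After 9 (rotate_left(4, 7, k=2)): [4, 6, 7, 1, 5, 0, 3, 8, 2]
After 10 (swap(2, 5)): [4, 6, 0, 1, 5, 7, 3, 8, 2]
After 11 (reverse(1, 2)): [4, 0, 6, 1, 5, 7, 3, 8, 2]
After 12 (swap(5, 2)): [4, 0, 7, 1, 5, 6, 3, 8, 2]
After 13 (swap(3, 0)): [1, 0, 7, 4, 5, 6, 3, 8, 2]
After 14 (swap(4, 0)): [5, 0, 7, 4, 1, 6, 3, 8, 2]
After 15 (swap(7, 0)): [8, 0, 7, 4, 1, 6, 3, 5, 2]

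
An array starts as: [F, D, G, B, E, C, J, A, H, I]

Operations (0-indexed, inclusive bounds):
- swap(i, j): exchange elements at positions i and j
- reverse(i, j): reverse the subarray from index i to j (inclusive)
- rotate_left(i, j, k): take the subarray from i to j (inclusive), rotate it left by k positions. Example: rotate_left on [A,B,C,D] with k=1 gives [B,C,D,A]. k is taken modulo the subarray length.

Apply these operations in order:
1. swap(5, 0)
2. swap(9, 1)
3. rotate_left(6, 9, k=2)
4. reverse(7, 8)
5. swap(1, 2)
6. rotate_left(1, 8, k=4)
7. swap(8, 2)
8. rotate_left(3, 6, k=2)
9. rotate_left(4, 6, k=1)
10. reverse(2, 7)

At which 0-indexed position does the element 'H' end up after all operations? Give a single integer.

Answer: 8

Derivation:
After 1 (swap(5, 0)): [C, D, G, B, E, F, J, A, H, I]
After 2 (swap(9, 1)): [C, I, G, B, E, F, J, A, H, D]
After 3 (rotate_left(6, 9, k=2)): [C, I, G, B, E, F, H, D, J, A]
After 4 (reverse(7, 8)): [C, I, G, B, E, F, H, J, D, A]
After 5 (swap(1, 2)): [C, G, I, B, E, F, H, J, D, A]
After 6 (rotate_left(1, 8, k=4)): [C, F, H, J, D, G, I, B, E, A]
After 7 (swap(8, 2)): [C, F, E, J, D, G, I, B, H, A]
After 8 (rotate_left(3, 6, k=2)): [C, F, E, G, I, J, D, B, H, A]
After 9 (rotate_left(4, 6, k=1)): [C, F, E, G, J, D, I, B, H, A]
After 10 (reverse(2, 7)): [C, F, B, I, D, J, G, E, H, A]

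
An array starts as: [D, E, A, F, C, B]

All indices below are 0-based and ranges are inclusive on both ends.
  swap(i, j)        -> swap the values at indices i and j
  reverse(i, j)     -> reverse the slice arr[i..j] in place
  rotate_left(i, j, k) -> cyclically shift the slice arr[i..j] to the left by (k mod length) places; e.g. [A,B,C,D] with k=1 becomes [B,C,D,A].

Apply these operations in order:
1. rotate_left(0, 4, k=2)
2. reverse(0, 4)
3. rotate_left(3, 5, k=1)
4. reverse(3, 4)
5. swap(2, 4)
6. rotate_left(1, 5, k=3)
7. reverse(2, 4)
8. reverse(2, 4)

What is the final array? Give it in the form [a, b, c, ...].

Answer: [E, C, F, D, A, B]

Derivation:
After 1 (rotate_left(0, 4, k=2)): [A, F, C, D, E, B]
After 2 (reverse(0, 4)): [E, D, C, F, A, B]
After 3 (rotate_left(3, 5, k=1)): [E, D, C, A, B, F]
After 4 (reverse(3, 4)): [E, D, C, B, A, F]
After 5 (swap(2, 4)): [E, D, A, B, C, F]
After 6 (rotate_left(1, 5, k=3)): [E, C, F, D, A, B]
After 7 (reverse(2, 4)): [E, C, A, D, F, B]
After 8 (reverse(2, 4)): [E, C, F, D, A, B]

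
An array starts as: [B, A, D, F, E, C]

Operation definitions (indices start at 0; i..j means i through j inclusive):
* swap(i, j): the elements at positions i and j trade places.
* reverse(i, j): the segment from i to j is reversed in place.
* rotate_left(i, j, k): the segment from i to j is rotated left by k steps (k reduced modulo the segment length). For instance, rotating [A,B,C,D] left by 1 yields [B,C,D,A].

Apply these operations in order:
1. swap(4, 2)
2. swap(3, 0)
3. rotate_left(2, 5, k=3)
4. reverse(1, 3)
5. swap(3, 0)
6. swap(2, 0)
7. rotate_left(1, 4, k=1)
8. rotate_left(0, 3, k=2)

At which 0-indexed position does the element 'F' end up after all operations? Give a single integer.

After 1 (swap(4, 2)): [B, A, E, F, D, C]
After 2 (swap(3, 0)): [F, A, E, B, D, C]
After 3 (rotate_left(2, 5, k=3)): [F, A, C, E, B, D]
After 4 (reverse(1, 3)): [F, E, C, A, B, D]
After 5 (swap(3, 0)): [A, E, C, F, B, D]
After 6 (swap(2, 0)): [C, E, A, F, B, D]
After 7 (rotate_left(1, 4, k=1)): [C, A, F, B, E, D]
After 8 (rotate_left(0, 3, k=2)): [F, B, C, A, E, D]

Answer: 0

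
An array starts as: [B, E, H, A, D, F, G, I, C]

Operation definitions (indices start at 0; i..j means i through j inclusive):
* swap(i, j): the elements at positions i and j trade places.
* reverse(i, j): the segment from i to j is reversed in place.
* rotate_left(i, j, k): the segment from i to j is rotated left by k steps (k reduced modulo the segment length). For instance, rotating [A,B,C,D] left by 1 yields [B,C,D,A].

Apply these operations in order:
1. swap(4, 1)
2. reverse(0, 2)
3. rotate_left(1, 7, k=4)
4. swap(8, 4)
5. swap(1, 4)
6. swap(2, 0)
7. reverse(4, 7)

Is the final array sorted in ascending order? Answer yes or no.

Answer: no

Derivation:
After 1 (swap(4, 1)): [B, D, H, A, E, F, G, I, C]
After 2 (reverse(0, 2)): [H, D, B, A, E, F, G, I, C]
After 3 (rotate_left(1, 7, k=4)): [H, F, G, I, D, B, A, E, C]
After 4 (swap(8, 4)): [H, F, G, I, C, B, A, E, D]
After 5 (swap(1, 4)): [H, C, G, I, F, B, A, E, D]
After 6 (swap(2, 0)): [G, C, H, I, F, B, A, E, D]
After 7 (reverse(4, 7)): [G, C, H, I, E, A, B, F, D]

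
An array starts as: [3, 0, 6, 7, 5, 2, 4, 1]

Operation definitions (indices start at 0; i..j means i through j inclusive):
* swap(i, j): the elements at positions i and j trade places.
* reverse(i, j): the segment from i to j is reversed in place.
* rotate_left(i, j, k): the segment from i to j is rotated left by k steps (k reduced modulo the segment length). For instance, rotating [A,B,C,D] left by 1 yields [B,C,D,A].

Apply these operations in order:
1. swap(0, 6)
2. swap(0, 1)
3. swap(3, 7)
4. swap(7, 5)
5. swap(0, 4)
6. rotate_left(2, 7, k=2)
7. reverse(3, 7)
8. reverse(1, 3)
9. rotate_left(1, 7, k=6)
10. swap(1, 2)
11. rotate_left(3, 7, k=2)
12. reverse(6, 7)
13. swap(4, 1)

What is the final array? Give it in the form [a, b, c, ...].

Answer: [5, 2, 7, 6, 1, 3, 4, 0]

Derivation:
After 1 (swap(0, 6)): [4, 0, 6, 7, 5, 2, 3, 1]
After 2 (swap(0, 1)): [0, 4, 6, 7, 5, 2, 3, 1]
After 3 (swap(3, 7)): [0, 4, 6, 1, 5, 2, 3, 7]
After 4 (swap(7, 5)): [0, 4, 6, 1, 5, 7, 3, 2]
After 5 (swap(0, 4)): [5, 4, 6, 1, 0, 7, 3, 2]
After 6 (rotate_left(2, 7, k=2)): [5, 4, 0, 7, 3, 2, 6, 1]
After 7 (reverse(3, 7)): [5, 4, 0, 1, 6, 2, 3, 7]
After 8 (reverse(1, 3)): [5, 1, 0, 4, 6, 2, 3, 7]
After 9 (rotate_left(1, 7, k=6)): [5, 7, 1, 0, 4, 6, 2, 3]
After 10 (swap(1, 2)): [5, 1, 7, 0, 4, 6, 2, 3]
After 11 (rotate_left(3, 7, k=2)): [5, 1, 7, 6, 2, 3, 0, 4]
After 12 (reverse(6, 7)): [5, 1, 7, 6, 2, 3, 4, 0]
After 13 (swap(4, 1)): [5, 2, 7, 6, 1, 3, 4, 0]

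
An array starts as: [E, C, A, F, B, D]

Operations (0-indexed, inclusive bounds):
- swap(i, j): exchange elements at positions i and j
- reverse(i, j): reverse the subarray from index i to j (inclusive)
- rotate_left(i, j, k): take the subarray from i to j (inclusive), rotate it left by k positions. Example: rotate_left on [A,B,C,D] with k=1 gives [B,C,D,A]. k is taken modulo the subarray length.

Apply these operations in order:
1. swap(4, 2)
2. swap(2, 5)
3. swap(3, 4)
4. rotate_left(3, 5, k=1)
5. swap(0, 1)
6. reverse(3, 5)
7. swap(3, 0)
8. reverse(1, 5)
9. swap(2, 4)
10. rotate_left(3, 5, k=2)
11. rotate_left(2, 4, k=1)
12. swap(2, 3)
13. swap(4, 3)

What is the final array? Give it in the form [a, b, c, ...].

Answer: [A, F, C, D, E, B]

Derivation:
After 1 (swap(4, 2)): [E, C, B, F, A, D]
After 2 (swap(2, 5)): [E, C, D, F, A, B]
After 3 (swap(3, 4)): [E, C, D, A, F, B]
After 4 (rotate_left(3, 5, k=1)): [E, C, D, F, B, A]
After 5 (swap(0, 1)): [C, E, D, F, B, A]
After 6 (reverse(3, 5)): [C, E, D, A, B, F]
After 7 (swap(3, 0)): [A, E, D, C, B, F]
After 8 (reverse(1, 5)): [A, F, B, C, D, E]
After 9 (swap(2, 4)): [A, F, D, C, B, E]
After 10 (rotate_left(3, 5, k=2)): [A, F, D, E, C, B]
After 11 (rotate_left(2, 4, k=1)): [A, F, E, C, D, B]
After 12 (swap(2, 3)): [A, F, C, E, D, B]
After 13 (swap(4, 3)): [A, F, C, D, E, B]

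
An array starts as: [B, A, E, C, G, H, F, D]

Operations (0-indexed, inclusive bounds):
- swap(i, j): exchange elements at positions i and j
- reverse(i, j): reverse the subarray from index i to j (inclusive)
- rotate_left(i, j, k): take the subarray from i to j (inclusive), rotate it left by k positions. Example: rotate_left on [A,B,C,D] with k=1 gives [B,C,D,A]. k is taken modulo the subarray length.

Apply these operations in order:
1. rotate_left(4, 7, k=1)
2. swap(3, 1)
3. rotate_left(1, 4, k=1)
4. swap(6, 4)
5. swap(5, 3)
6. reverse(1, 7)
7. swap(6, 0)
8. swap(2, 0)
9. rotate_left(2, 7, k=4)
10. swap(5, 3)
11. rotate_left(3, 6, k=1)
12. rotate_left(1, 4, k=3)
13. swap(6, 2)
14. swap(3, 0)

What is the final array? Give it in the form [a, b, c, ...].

After 1 (rotate_left(4, 7, k=1)): [B, A, E, C, H, F, D, G]
After 2 (swap(3, 1)): [B, C, E, A, H, F, D, G]
After 3 (rotate_left(1, 4, k=1)): [B, E, A, H, C, F, D, G]
After 4 (swap(6, 4)): [B, E, A, H, D, F, C, G]
After 5 (swap(5, 3)): [B, E, A, F, D, H, C, G]
After 6 (reverse(1, 7)): [B, G, C, H, D, F, A, E]
After 7 (swap(6, 0)): [A, G, C, H, D, F, B, E]
After 8 (swap(2, 0)): [C, G, A, H, D, F, B, E]
After 9 (rotate_left(2, 7, k=4)): [C, G, B, E, A, H, D, F]
After 10 (swap(5, 3)): [C, G, B, H, A, E, D, F]
After 11 (rotate_left(3, 6, k=1)): [C, G, B, A, E, D, H, F]
After 12 (rotate_left(1, 4, k=3)): [C, E, G, B, A, D, H, F]
After 13 (swap(6, 2)): [C, E, H, B, A, D, G, F]
After 14 (swap(3, 0)): [B, E, H, C, A, D, G, F]

Answer: [B, E, H, C, A, D, G, F]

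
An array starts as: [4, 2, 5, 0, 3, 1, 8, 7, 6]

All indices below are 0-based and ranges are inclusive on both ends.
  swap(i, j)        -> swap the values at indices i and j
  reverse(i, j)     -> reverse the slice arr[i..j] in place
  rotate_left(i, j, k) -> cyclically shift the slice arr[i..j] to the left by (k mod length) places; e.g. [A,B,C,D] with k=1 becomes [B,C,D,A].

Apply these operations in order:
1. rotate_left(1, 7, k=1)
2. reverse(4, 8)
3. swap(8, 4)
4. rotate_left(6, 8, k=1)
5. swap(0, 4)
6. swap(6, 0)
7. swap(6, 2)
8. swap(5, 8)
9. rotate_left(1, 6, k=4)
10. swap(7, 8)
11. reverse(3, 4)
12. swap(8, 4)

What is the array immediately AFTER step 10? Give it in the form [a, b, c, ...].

After 1 (rotate_left(1, 7, k=1)): [4, 5, 0, 3, 1, 8, 7, 2, 6]
After 2 (reverse(4, 8)): [4, 5, 0, 3, 6, 2, 7, 8, 1]
After 3 (swap(8, 4)): [4, 5, 0, 3, 1, 2, 7, 8, 6]
After 4 (rotate_left(6, 8, k=1)): [4, 5, 0, 3, 1, 2, 8, 6, 7]
After 5 (swap(0, 4)): [1, 5, 0, 3, 4, 2, 8, 6, 7]
After 6 (swap(6, 0)): [8, 5, 0, 3, 4, 2, 1, 6, 7]
After 7 (swap(6, 2)): [8, 5, 1, 3, 4, 2, 0, 6, 7]
After 8 (swap(5, 8)): [8, 5, 1, 3, 4, 7, 0, 6, 2]
After 9 (rotate_left(1, 6, k=4)): [8, 7, 0, 5, 1, 3, 4, 6, 2]
After 10 (swap(7, 8)): [8, 7, 0, 5, 1, 3, 4, 2, 6]

Answer: [8, 7, 0, 5, 1, 3, 4, 2, 6]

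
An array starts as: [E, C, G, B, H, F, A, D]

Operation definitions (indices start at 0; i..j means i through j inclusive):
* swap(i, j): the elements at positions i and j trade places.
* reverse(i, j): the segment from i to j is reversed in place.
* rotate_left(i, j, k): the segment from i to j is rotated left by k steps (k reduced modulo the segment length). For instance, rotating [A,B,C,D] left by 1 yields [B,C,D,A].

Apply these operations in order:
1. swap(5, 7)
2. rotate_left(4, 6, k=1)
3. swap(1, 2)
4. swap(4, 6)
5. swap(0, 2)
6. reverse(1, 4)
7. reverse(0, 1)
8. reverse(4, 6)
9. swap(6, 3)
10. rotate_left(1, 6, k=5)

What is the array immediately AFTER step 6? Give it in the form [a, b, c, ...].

After 1 (swap(5, 7)): [E, C, G, B, H, D, A, F]
After 2 (rotate_left(4, 6, k=1)): [E, C, G, B, D, A, H, F]
After 3 (swap(1, 2)): [E, G, C, B, D, A, H, F]
After 4 (swap(4, 6)): [E, G, C, B, H, A, D, F]
After 5 (swap(0, 2)): [C, G, E, B, H, A, D, F]
After 6 (reverse(1, 4)): [C, H, B, E, G, A, D, F]

Answer: [C, H, B, E, G, A, D, F]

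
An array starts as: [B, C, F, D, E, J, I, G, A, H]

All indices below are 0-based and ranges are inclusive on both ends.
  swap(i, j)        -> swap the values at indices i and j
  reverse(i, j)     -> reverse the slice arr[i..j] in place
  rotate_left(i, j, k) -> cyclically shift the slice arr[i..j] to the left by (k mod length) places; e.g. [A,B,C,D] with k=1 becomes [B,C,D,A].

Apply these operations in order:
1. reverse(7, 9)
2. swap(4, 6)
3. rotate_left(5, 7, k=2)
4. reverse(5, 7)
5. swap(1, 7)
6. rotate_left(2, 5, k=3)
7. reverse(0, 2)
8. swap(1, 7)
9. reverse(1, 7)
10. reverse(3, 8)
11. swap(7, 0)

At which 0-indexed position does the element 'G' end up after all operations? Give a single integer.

After 1 (reverse(7, 9)): [B, C, F, D, E, J, I, H, A, G]
After 2 (swap(4, 6)): [B, C, F, D, I, J, E, H, A, G]
After 3 (rotate_left(5, 7, k=2)): [B, C, F, D, I, H, J, E, A, G]
After 4 (reverse(5, 7)): [B, C, F, D, I, E, J, H, A, G]
After 5 (swap(1, 7)): [B, H, F, D, I, E, J, C, A, G]
After 6 (rotate_left(2, 5, k=3)): [B, H, E, F, D, I, J, C, A, G]
After 7 (reverse(0, 2)): [E, H, B, F, D, I, J, C, A, G]
After 8 (swap(1, 7)): [E, C, B, F, D, I, J, H, A, G]
After 9 (reverse(1, 7)): [E, H, J, I, D, F, B, C, A, G]
After 10 (reverse(3, 8)): [E, H, J, A, C, B, F, D, I, G]
After 11 (swap(7, 0)): [D, H, J, A, C, B, F, E, I, G]

Answer: 9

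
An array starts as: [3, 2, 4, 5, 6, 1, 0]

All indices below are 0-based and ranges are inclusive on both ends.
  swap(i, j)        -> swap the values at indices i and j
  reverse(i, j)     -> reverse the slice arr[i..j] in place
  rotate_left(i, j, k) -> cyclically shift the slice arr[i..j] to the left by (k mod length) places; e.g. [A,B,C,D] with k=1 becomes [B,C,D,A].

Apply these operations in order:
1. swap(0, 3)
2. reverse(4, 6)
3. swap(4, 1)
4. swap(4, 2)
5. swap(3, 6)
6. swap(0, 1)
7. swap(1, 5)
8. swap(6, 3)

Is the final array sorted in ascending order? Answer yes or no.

Answer: yes

Derivation:
After 1 (swap(0, 3)): [5, 2, 4, 3, 6, 1, 0]
After 2 (reverse(4, 6)): [5, 2, 4, 3, 0, 1, 6]
After 3 (swap(4, 1)): [5, 0, 4, 3, 2, 1, 6]
After 4 (swap(4, 2)): [5, 0, 2, 3, 4, 1, 6]
After 5 (swap(3, 6)): [5, 0, 2, 6, 4, 1, 3]
After 6 (swap(0, 1)): [0, 5, 2, 6, 4, 1, 3]
After 7 (swap(1, 5)): [0, 1, 2, 6, 4, 5, 3]
After 8 (swap(6, 3)): [0, 1, 2, 3, 4, 5, 6]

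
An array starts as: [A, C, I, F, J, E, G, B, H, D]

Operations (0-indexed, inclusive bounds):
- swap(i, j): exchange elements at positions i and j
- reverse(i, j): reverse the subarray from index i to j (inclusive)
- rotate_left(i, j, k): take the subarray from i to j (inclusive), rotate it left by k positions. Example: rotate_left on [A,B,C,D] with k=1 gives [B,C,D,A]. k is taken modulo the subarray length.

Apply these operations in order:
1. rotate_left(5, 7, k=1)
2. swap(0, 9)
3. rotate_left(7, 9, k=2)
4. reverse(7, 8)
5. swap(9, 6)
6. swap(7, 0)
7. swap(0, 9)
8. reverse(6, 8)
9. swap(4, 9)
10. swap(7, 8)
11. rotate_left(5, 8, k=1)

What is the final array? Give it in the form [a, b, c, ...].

After 1 (rotate_left(5, 7, k=1)): [A, C, I, F, J, G, B, E, H, D]
After 2 (swap(0, 9)): [D, C, I, F, J, G, B, E, H, A]
After 3 (rotate_left(7, 9, k=2)): [D, C, I, F, J, G, B, A, E, H]
After 4 (reverse(7, 8)): [D, C, I, F, J, G, B, E, A, H]
After 5 (swap(9, 6)): [D, C, I, F, J, G, H, E, A, B]
After 6 (swap(7, 0)): [E, C, I, F, J, G, H, D, A, B]
After 7 (swap(0, 9)): [B, C, I, F, J, G, H, D, A, E]
After 8 (reverse(6, 8)): [B, C, I, F, J, G, A, D, H, E]
After 9 (swap(4, 9)): [B, C, I, F, E, G, A, D, H, J]
After 10 (swap(7, 8)): [B, C, I, F, E, G, A, H, D, J]
After 11 (rotate_left(5, 8, k=1)): [B, C, I, F, E, A, H, D, G, J]

Answer: [B, C, I, F, E, A, H, D, G, J]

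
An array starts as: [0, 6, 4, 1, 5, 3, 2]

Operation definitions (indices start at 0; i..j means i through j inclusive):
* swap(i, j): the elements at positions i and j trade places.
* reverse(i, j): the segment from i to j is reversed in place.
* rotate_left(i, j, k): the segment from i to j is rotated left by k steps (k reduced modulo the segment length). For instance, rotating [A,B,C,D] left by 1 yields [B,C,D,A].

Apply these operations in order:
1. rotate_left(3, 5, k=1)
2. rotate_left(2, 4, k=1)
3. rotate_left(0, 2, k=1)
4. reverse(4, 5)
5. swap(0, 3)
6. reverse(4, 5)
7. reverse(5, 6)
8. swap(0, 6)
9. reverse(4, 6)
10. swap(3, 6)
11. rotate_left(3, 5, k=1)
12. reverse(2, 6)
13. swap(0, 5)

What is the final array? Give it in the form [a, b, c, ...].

After 1 (rotate_left(3, 5, k=1)): [0, 6, 4, 5, 3, 1, 2]
After 2 (rotate_left(2, 4, k=1)): [0, 6, 5, 3, 4, 1, 2]
After 3 (rotate_left(0, 2, k=1)): [6, 5, 0, 3, 4, 1, 2]
After 4 (reverse(4, 5)): [6, 5, 0, 3, 1, 4, 2]
After 5 (swap(0, 3)): [3, 5, 0, 6, 1, 4, 2]
After 6 (reverse(4, 5)): [3, 5, 0, 6, 4, 1, 2]
After 7 (reverse(5, 6)): [3, 5, 0, 6, 4, 2, 1]
After 8 (swap(0, 6)): [1, 5, 0, 6, 4, 2, 3]
After 9 (reverse(4, 6)): [1, 5, 0, 6, 3, 2, 4]
After 10 (swap(3, 6)): [1, 5, 0, 4, 3, 2, 6]
After 11 (rotate_left(3, 5, k=1)): [1, 5, 0, 3, 2, 4, 6]
After 12 (reverse(2, 6)): [1, 5, 6, 4, 2, 3, 0]
After 13 (swap(0, 5)): [3, 5, 6, 4, 2, 1, 0]

Answer: [3, 5, 6, 4, 2, 1, 0]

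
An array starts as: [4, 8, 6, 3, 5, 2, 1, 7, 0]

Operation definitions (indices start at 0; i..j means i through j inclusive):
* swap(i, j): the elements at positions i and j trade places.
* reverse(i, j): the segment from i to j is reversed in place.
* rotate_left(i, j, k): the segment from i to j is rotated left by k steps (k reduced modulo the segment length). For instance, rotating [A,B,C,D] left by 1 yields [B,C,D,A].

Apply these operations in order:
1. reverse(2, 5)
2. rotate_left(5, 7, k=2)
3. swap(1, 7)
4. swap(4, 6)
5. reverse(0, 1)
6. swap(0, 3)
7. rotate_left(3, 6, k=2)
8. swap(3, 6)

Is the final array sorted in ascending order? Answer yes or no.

Answer: no

Derivation:
After 1 (reverse(2, 5)): [4, 8, 2, 5, 3, 6, 1, 7, 0]
After 2 (rotate_left(5, 7, k=2)): [4, 8, 2, 5, 3, 7, 6, 1, 0]
After 3 (swap(1, 7)): [4, 1, 2, 5, 3, 7, 6, 8, 0]
After 4 (swap(4, 6)): [4, 1, 2, 5, 6, 7, 3, 8, 0]
After 5 (reverse(0, 1)): [1, 4, 2, 5, 6, 7, 3, 8, 0]
After 6 (swap(0, 3)): [5, 4, 2, 1, 6, 7, 3, 8, 0]
After 7 (rotate_left(3, 6, k=2)): [5, 4, 2, 7, 3, 1, 6, 8, 0]
After 8 (swap(3, 6)): [5, 4, 2, 6, 3, 1, 7, 8, 0]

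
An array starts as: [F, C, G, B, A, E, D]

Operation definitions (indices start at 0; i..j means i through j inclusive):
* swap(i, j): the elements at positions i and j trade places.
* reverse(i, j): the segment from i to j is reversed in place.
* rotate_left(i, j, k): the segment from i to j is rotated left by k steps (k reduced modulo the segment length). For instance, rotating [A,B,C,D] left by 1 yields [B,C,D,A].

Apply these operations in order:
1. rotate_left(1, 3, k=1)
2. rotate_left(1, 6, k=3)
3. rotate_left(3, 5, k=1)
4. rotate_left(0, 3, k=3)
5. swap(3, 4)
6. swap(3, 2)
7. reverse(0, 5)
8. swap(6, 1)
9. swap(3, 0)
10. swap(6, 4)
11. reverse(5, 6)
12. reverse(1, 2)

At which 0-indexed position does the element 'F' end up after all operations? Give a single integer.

Answer: 5

Derivation:
After 1 (rotate_left(1, 3, k=1)): [F, G, B, C, A, E, D]
After 2 (rotate_left(1, 6, k=3)): [F, A, E, D, G, B, C]
After 3 (rotate_left(3, 5, k=1)): [F, A, E, G, B, D, C]
After 4 (rotate_left(0, 3, k=3)): [G, F, A, E, B, D, C]
After 5 (swap(3, 4)): [G, F, A, B, E, D, C]
After 6 (swap(3, 2)): [G, F, B, A, E, D, C]
After 7 (reverse(0, 5)): [D, E, A, B, F, G, C]
After 8 (swap(6, 1)): [D, C, A, B, F, G, E]
After 9 (swap(3, 0)): [B, C, A, D, F, G, E]
After 10 (swap(6, 4)): [B, C, A, D, E, G, F]
After 11 (reverse(5, 6)): [B, C, A, D, E, F, G]
After 12 (reverse(1, 2)): [B, A, C, D, E, F, G]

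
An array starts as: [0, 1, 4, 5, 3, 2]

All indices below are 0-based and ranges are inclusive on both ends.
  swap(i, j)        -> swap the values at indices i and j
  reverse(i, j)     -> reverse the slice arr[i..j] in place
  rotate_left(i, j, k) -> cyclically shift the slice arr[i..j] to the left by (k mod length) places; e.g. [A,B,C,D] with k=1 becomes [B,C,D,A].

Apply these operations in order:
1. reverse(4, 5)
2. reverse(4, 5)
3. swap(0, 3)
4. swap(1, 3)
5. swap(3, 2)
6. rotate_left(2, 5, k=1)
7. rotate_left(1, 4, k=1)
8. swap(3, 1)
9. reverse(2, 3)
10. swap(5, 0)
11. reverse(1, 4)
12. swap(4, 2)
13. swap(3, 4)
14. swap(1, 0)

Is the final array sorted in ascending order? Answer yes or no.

Answer: yes

Derivation:
After 1 (reverse(4, 5)): [0, 1, 4, 5, 2, 3]
After 2 (reverse(4, 5)): [0, 1, 4, 5, 3, 2]
After 3 (swap(0, 3)): [5, 1, 4, 0, 3, 2]
After 4 (swap(1, 3)): [5, 0, 4, 1, 3, 2]
After 5 (swap(3, 2)): [5, 0, 1, 4, 3, 2]
After 6 (rotate_left(2, 5, k=1)): [5, 0, 4, 3, 2, 1]
After 7 (rotate_left(1, 4, k=1)): [5, 4, 3, 2, 0, 1]
After 8 (swap(3, 1)): [5, 2, 3, 4, 0, 1]
After 9 (reverse(2, 3)): [5, 2, 4, 3, 0, 1]
After 10 (swap(5, 0)): [1, 2, 4, 3, 0, 5]
After 11 (reverse(1, 4)): [1, 0, 3, 4, 2, 5]
After 12 (swap(4, 2)): [1, 0, 2, 4, 3, 5]
After 13 (swap(3, 4)): [1, 0, 2, 3, 4, 5]
After 14 (swap(1, 0)): [0, 1, 2, 3, 4, 5]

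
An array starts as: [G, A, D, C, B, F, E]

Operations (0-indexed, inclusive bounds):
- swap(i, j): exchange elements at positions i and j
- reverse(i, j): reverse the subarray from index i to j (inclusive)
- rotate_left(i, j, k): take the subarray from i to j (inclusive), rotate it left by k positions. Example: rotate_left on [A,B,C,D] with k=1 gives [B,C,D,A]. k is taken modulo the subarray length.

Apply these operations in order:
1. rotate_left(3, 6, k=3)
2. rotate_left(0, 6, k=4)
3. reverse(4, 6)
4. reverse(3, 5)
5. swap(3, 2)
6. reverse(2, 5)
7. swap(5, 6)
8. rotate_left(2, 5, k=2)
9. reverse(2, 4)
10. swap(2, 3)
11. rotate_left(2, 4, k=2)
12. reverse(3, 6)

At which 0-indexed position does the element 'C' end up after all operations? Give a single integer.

Answer: 0

Derivation:
After 1 (rotate_left(3, 6, k=3)): [G, A, D, E, C, B, F]
After 2 (rotate_left(0, 6, k=4)): [C, B, F, G, A, D, E]
After 3 (reverse(4, 6)): [C, B, F, G, E, D, A]
After 4 (reverse(3, 5)): [C, B, F, D, E, G, A]
After 5 (swap(3, 2)): [C, B, D, F, E, G, A]
After 6 (reverse(2, 5)): [C, B, G, E, F, D, A]
After 7 (swap(5, 6)): [C, B, G, E, F, A, D]
After 8 (rotate_left(2, 5, k=2)): [C, B, F, A, G, E, D]
After 9 (reverse(2, 4)): [C, B, G, A, F, E, D]
After 10 (swap(2, 3)): [C, B, A, G, F, E, D]
After 11 (rotate_left(2, 4, k=2)): [C, B, F, A, G, E, D]
After 12 (reverse(3, 6)): [C, B, F, D, E, G, A]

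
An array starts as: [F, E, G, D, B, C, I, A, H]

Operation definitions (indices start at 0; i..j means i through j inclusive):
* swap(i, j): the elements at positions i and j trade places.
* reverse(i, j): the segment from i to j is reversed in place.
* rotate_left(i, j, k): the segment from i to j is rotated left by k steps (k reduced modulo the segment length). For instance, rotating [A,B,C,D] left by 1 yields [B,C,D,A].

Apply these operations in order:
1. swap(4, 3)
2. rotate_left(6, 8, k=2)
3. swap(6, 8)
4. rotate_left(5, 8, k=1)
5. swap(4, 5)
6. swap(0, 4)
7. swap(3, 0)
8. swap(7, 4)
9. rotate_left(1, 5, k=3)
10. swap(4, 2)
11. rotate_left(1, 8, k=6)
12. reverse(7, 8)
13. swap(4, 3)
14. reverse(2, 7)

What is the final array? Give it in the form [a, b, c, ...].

After 1 (swap(4, 3)): [F, E, G, B, D, C, I, A, H]
After 2 (rotate_left(6, 8, k=2)): [F, E, G, B, D, C, H, I, A]
After 3 (swap(6, 8)): [F, E, G, B, D, C, A, I, H]
After 4 (rotate_left(5, 8, k=1)): [F, E, G, B, D, A, I, H, C]
After 5 (swap(4, 5)): [F, E, G, B, A, D, I, H, C]
After 6 (swap(0, 4)): [A, E, G, B, F, D, I, H, C]
After 7 (swap(3, 0)): [B, E, G, A, F, D, I, H, C]
After 8 (swap(7, 4)): [B, E, G, A, H, D, I, F, C]
After 9 (rotate_left(1, 5, k=3)): [B, H, D, E, G, A, I, F, C]
After 10 (swap(4, 2)): [B, H, G, E, D, A, I, F, C]
After 11 (rotate_left(1, 8, k=6)): [B, F, C, H, G, E, D, A, I]
After 12 (reverse(7, 8)): [B, F, C, H, G, E, D, I, A]
After 13 (swap(4, 3)): [B, F, C, G, H, E, D, I, A]
After 14 (reverse(2, 7)): [B, F, I, D, E, H, G, C, A]

Answer: [B, F, I, D, E, H, G, C, A]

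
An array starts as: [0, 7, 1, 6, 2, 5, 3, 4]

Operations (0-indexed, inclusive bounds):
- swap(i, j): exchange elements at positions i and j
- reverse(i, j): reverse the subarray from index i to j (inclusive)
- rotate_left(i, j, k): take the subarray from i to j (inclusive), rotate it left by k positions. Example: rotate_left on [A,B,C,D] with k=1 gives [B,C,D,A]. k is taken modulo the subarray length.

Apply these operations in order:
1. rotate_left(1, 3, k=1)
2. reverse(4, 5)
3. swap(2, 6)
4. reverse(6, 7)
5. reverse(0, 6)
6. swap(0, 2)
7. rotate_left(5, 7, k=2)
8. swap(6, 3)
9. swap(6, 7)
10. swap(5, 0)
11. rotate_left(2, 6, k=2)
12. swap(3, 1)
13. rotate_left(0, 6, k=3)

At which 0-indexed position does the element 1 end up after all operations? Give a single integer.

Answer: 3

Derivation:
After 1 (rotate_left(1, 3, k=1)): [0, 1, 6, 7, 2, 5, 3, 4]
After 2 (reverse(4, 5)): [0, 1, 6, 7, 5, 2, 3, 4]
After 3 (swap(2, 6)): [0, 1, 3, 7, 5, 2, 6, 4]
After 4 (reverse(6, 7)): [0, 1, 3, 7, 5, 2, 4, 6]
After 5 (reverse(0, 6)): [4, 2, 5, 7, 3, 1, 0, 6]
After 6 (swap(0, 2)): [5, 2, 4, 7, 3, 1, 0, 6]
After 7 (rotate_left(5, 7, k=2)): [5, 2, 4, 7, 3, 6, 1, 0]
After 8 (swap(6, 3)): [5, 2, 4, 1, 3, 6, 7, 0]
After 9 (swap(6, 7)): [5, 2, 4, 1, 3, 6, 0, 7]
After 10 (swap(5, 0)): [6, 2, 4, 1, 3, 5, 0, 7]
After 11 (rotate_left(2, 6, k=2)): [6, 2, 3, 5, 0, 4, 1, 7]
After 12 (swap(3, 1)): [6, 5, 3, 2, 0, 4, 1, 7]
After 13 (rotate_left(0, 6, k=3)): [2, 0, 4, 1, 6, 5, 3, 7]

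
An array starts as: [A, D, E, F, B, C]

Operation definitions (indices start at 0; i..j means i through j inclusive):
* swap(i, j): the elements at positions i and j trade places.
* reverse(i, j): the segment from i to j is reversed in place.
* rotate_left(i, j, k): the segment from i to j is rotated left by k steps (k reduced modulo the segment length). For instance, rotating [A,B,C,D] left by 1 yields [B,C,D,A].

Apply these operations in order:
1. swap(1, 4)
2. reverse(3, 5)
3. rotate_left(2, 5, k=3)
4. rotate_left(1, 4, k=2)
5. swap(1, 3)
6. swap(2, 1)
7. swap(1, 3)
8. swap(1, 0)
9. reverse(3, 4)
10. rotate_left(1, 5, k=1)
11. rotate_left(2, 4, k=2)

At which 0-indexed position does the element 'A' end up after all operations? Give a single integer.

Answer: 5

Derivation:
After 1 (swap(1, 4)): [A, B, E, F, D, C]
After 2 (reverse(3, 5)): [A, B, E, C, D, F]
After 3 (rotate_left(2, 5, k=3)): [A, B, F, E, C, D]
After 4 (rotate_left(1, 4, k=2)): [A, E, C, B, F, D]
After 5 (swap(1, 3)): [A, B, C, E, F, D]
After 6 (swap(2, 1)): [A, C, B, E, F, D]
After 7 (swap(1, 3)): [A, E, B, C, F, D]
After 8 (swap(1, 0)): [E, A, B, C, F, D]
After 9 (reverse(3, 4)): [E, A, B, F, C, D]
After 10 (rotate_left(1, 5, k=1)): [E, B, F, C, D, A]
After 11 (rotate_left(2, 4, k=2)): [E, B, D, F, C, A]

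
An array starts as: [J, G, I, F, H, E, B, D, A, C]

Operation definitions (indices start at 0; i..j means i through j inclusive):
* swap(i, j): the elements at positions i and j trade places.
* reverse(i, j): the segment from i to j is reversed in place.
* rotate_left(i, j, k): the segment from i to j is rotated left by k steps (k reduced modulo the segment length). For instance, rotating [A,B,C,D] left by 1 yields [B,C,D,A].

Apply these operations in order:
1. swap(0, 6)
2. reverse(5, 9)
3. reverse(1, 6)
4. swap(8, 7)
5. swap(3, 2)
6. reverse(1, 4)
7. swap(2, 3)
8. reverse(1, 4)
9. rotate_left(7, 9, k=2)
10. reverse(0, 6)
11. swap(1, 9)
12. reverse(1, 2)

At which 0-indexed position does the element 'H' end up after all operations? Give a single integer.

Answer: 3

Derivation:
After 1 (swap(0, 6)): [B, G, I, F, H, E, J, D, A, C]
After 2 (reverse(5, 9)): [B, G, I, F, H, C, A, D, J, E]
After 3 (reverse(1, 6)): [B, A, C, H, F, I, G, D, J, E]
After 4 (swap(8, 7)): [B, A, C, H, F, I, G, J, D, E]
After 5 (swap(3, 2)): [B, A, H, C, F, I, G, J, D, E]
After 6 (reverse(1, 4)): [B, F, C, H, A, I, G, J, D, E]
After 7 (swap(2, 3)): [B, F, H, C, A, I, G, J, D, E]
After 8 (reverse(1, 4)): [B, A, C, H, F, I, G, J, D, E]
After 9 (rotate_left(7, 9, k=2)): [B, A, C, H, F, I, G, E, J, D]
After 10 (reverse(0, 6)): [G, I, F, H, C, A, B, E, J, D]
After 11 (swap(1, 9)): [G, D, F, H, C, A, B, E, J, I]
After 12 (reverse(1, 2)): [G, F, D, H, C, A, B, E, J, I]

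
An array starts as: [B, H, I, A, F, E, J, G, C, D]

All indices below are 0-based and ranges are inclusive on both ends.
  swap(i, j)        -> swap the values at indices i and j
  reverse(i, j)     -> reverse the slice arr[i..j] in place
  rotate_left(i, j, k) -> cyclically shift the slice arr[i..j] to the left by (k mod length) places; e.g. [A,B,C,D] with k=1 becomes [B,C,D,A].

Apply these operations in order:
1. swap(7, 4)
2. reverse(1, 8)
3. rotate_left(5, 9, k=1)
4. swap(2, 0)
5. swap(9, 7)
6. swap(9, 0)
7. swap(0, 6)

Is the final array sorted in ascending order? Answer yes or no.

Answer: no

Derivation:
After 1 (swap(7, 4)): [B, H, I, A, G, E, J, F, C, D]
After 2 (reverse(1, 8)): [B, C, F, J, E, G, A, I, H, D]
After 3 (rotate_left(5, 9, k=1)): [B, C, F, J, E, A, I, H, D, G]
After 4 (swap(2, 0)): [F, C, B, J, E, A, I, H, D, G]
After 5 (swap(9, 7)): [F, C, B, J, E, A, I, G, D, H]
After 6 (swap(9, 0)): [H, C, B, J, E, A, I, G, D, F]
After 7 (swap(0, 6)): [I, C, B, J, E, A, H, G, D, F]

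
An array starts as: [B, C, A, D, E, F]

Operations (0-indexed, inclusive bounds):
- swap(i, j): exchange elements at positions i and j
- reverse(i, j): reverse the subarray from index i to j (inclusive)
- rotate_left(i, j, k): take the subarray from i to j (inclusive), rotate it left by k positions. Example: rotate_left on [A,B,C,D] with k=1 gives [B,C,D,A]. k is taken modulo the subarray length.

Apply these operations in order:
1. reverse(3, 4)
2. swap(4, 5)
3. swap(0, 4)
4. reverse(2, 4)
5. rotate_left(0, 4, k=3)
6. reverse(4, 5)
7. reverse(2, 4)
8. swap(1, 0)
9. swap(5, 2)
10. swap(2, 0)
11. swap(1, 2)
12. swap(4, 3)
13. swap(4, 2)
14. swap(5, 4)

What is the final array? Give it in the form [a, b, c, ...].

After 1 (reverse(3, 4)): [B, C, A, E, D, F]
After 2 (swap(4, 5)): [B, C, A, E, F, D]
After 3 (swap(0, 4)): [F, C, A, E, B, D]
After 4 (reverse(2, 4)): [F, C, B, E, A, D]
After 5 (rotate_left(0, 4, k=3)): [E, A, F, C, B, D]
After 6 (reverse(4, 5)): [E, A, F, C, D, B]
After 7 (reverse(2, 4)): [E, A, D, C, F, B]
After 8 (swap(1, 0)): [A, E, D, C, F, B]
After 9 (swap(5, 2)): [A, E, B, C, F, D]
After 10 (swap(2, 0)): [B, E, A, C, F, D]
After 11 (swap(1, 2)): [B, A, E, C, F, D]
After 12 (swap(4, 3)): [B, A, E, F, C, D]
After 13 (swap(4, 2)): [B, A, C, F, E, D]
After 14 (swap(5, 4)): [B, A, C, F, D, E]

Answer: [B, A, C, F, D, E]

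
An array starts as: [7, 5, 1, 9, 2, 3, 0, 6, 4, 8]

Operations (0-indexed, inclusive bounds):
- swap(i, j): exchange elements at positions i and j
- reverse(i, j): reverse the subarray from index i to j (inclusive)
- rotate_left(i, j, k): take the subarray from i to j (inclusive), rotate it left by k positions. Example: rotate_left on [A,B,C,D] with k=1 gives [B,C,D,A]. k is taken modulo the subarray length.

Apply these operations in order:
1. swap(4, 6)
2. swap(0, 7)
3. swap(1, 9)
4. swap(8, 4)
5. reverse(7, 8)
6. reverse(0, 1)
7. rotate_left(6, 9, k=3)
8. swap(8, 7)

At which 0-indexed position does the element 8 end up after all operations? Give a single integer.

Answer: 0

Derivation:
After 1 (swap(4, 6)): [7, 5, 1, 9, 0, 3, 2, 6, 4, 8]
After 2 (swap(0, 7)): [6, 5, 1, 9, 0, 3, 2, 7, 4, 8]
After 3 (swap(1, 9)): [6, 8, 1, 9, 0, 3, 2, 7, 4, 5]
After 4 (swap(8, 4)): [6, 8, 1, 9, 4, 3, 2, 7, 0, 5]
After 5 (reverse(7, 8)): [6, 8, 1, 9, 4, 3, 2, 0, 7, 5]
After 6 (reverse(0, 1)): [8, 6, 1, 9, 4, 3, 2, 0, 7, 5]
After 7 (rotate_left(6, 9, k=3)): [8, 6, 1, 9, 4, 3, 5, 2, 0, 7]
After 8 (swap(8, 7)): [8, 6, 1, 9, 4, 3, 5, 0, 2, 7]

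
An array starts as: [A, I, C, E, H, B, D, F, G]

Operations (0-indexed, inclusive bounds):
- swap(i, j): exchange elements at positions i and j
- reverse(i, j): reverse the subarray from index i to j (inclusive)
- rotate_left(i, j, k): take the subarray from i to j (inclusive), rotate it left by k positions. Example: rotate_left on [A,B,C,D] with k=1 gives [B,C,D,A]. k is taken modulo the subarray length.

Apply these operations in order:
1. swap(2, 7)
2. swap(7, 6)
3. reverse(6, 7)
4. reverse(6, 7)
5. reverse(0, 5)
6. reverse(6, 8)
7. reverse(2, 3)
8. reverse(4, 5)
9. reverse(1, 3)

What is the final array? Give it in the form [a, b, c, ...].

Answer: [B, E, F, H, A, I, G, D, C]

Derivation:
After 1 (swap(2, 7)): [A, I, F, E, H, B, D, C, G]
After 2 (swap(7, 6)): [A, I, F, E, H, B, C, D, G]
After 3 (reverse(6, 7)): [A, I, F, E, H, B, D, C, G]
After 4 (reverse(6, 7)): [A, I, F, E, H, B, C, D, G]
After 5 (reverse(0, 5)): [B, H, E, F, I, A, C, D, G]
After 6 (reverse(6, 8)): [B, H, E, F, I, A, G, D, C]
After 7 (reverse(2, 3)): [B, H, F, E, I, A, G, D, C]
After 8 (reverse(4, 5)): [B, H, F, E, A, I, G, D, C]
After 9 (reverse(1, 3)): [B, E, F, H, A, I, G, D, C]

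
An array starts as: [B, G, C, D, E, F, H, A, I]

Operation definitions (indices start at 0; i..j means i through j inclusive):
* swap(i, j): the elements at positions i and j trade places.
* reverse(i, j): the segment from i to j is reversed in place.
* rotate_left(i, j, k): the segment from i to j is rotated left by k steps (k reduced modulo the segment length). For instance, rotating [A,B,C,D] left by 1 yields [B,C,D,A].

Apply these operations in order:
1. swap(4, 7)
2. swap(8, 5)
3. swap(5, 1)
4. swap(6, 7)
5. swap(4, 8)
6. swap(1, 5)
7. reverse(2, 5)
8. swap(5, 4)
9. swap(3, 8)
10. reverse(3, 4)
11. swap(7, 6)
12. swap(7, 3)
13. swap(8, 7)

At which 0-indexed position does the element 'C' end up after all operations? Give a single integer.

After 1 (swap(4, 7)): [B, G, C, D, A, F, H, E, I]
After 2 (swap(8, 5)): [B, G, C, D, A, I, H, E, F]
After 3 (swap(5, 1)): [B, I, C, D, A, G, H, E, F]
After 4 (swap(6, 7)): [B, I, C, D, A, G, E, H, F]
After 5 (swap(4, 8)): [B, I, C, D, F, G, E, H, A]
After 6 (swap(1, 5)): [B, G, C, D, F, I, E, H, A]
After 7 (reverse(2, 5)): [B, G, I, F, D, C, E, H, A]
After 8 (swap(5, 4)): [B, G, I, F, C, D, E, H, A]
After 9 (swap(3, 8)): [B, G, I, A, C, D, E, H, F]
After 10 (reverse(3, 4)): [B, G, I, C, A, D, E, H, F]
After 11 (swap(7, 6)): [B, G, I, C, A, D, H, E, F]
After 12 (swap(7, 3)): [B, G, I, E, A, D, H, C, F]
After 13 (swap(8, 7)): [B, G, I, E, A, D, H, F, C]

Answer: 8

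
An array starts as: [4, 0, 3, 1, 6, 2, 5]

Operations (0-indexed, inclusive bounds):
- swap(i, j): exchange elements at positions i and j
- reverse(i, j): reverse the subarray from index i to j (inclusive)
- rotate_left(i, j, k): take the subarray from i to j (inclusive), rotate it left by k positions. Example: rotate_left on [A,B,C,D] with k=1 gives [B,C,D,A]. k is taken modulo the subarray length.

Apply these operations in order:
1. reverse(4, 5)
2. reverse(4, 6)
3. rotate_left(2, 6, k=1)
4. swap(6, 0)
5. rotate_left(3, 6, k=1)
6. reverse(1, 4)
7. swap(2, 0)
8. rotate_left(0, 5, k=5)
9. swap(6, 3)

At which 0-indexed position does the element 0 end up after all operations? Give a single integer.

Answer: 5

Derivation:
After 1 (reverse(4, 5)): [4, 0, 3, 1, 2, 6, 5]
After 2 (reverse(4, 6)): [4, 0, 3, 1, 5, 6, 2]
After 3 (rotate_left(2, 6, k=1)): [4, 0, 1, 5, 6, 2, 3]
After 4 (swap(6, 0)): [3, 0, 1, 5, 6, 2, 4]
After 5 (rotate_left(3, 6, k=1)): [3, 0, 1, 6, 2, 4, 5]
After 6 (reverse(1, 4)): [3, 2, 6, 1, 0, 4, 5]
After 7 (swap(2, 0)): [6, 2, 3, 1, 0, 4, 5]
After 8 (rotate_left(0, 5, k=5)): [4, 6, 2, 3, 1, 0, 5]
After 9 (swap(6, 3)): [4, 6, 2, 5, 1, 0, 3]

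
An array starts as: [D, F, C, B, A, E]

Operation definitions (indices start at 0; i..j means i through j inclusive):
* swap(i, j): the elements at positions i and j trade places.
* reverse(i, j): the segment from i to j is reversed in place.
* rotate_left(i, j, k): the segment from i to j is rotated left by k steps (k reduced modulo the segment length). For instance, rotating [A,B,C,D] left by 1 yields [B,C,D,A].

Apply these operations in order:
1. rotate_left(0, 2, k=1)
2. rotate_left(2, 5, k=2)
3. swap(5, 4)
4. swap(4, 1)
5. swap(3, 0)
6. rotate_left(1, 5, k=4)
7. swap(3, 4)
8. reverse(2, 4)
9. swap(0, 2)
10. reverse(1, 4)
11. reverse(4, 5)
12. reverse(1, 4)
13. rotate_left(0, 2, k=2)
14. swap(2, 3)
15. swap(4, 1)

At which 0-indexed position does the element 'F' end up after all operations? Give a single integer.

After 1 (rotate_left(0, 2, k=1)): [F, C, D, B, A, E]
After 2 (rotate_left(2, 5, k=2)): [F, C, A, E, D, B]
After 3 (swap(5, 4)): [F, C, A, E, B, D]
After 4 (swap(4, 1)): [F, B, A, E, C, D]
After 5 (swap(3, 0)): [E, B, A, F, C, D]
After 6 (rotate_left(1, 5, k=4)): [E, D, B, A, F, C]
After 7 (swap(3, 4)): [E, D, B, F, A, C]
After 8 (reverse(2, 4)): [E, D, A, F, B, C]
After 9 (swap(0, 2)): [A, D, E, F, B, C]
After 10 (reverse(1, 4)): [A, B, F, E, D, C]
After 11 (reverse(4, 5)): [A, B, F, E, C, D]
After 12 (reverse(1, 4)): [A, C, E, F, B, D]
After 13 (rotate_left(0, 2, k=2)): [E, A, C, F, B, D]
After 14 (swap(2, 3)): [E, A, F, C, B, D]
After 15 (swap(4, 1)): [E, B, F, C, A, D]

Answer: 2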